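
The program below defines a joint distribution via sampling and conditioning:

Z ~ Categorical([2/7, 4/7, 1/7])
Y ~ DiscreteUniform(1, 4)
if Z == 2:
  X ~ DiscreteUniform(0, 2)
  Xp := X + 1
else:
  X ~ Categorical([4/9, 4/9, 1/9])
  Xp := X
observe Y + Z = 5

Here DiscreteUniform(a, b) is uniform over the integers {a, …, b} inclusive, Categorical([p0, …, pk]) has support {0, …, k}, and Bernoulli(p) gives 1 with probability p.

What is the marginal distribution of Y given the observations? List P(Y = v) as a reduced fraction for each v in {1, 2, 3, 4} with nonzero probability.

P(Y=3) = 1/5, P(Y=4) = 4/5

Enumerate traces; 6 have nonzero weight after conditioning:
  (Z=1, Y=4, X=0) weight 4/63
  (Z=1, Y=4, X=1) weight 4/63
  (Z=1, Y=4, X=2) weight 1/63
  (Z=2, Y=3, X=0) weight 1/84
  (Z=2, Y=3, X=1) weight 1/84
  (Z=2, Y=3, X=2) weight 1/84
Group by Y:
  weight(Y=3) = 1/28
  weight(Y=4) = 1/7
Total weight = 1/28 + 1/7 = 5/28
P(Y=3 | obs) = 1/28 / 5/28 = 1/5
P(Y=4 | obs) = 1/7 / 5/28 = 4/5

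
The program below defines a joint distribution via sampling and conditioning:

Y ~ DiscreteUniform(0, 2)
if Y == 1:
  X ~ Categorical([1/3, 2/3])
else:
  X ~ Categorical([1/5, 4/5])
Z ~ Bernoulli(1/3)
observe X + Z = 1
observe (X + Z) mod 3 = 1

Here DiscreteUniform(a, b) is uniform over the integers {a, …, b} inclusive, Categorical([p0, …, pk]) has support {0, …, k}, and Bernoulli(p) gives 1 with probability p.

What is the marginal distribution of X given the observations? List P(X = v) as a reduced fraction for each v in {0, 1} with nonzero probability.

P(X=0) = 11/79, P(X=1) = 68/79

Enumerate traces; 6 have nonzero weight after conditioning:
  (Y=0, X=0, Z=1) weight 1/45
  (Y=0, X=1, Z=0) weight 8/45
  (Y=1, X=0, Z=1) weight 1/27
  (Y=1, X=1, Z=0) weight 4/27
  (Y=2, X=0, Z=1) weight 1/45
  (Y=2, X=1, Z=0) weight 8/45
Group by X:
  weight(X=0) = 11/135
  weight(X=1) = 68/135
Total weight = 11/135 + 68/135 = 79/135
P(X=0 | obs) = 11/135 / 79/135 = 11/79
P(X=1 | obs) = 68/135 / 79/135 = 68/79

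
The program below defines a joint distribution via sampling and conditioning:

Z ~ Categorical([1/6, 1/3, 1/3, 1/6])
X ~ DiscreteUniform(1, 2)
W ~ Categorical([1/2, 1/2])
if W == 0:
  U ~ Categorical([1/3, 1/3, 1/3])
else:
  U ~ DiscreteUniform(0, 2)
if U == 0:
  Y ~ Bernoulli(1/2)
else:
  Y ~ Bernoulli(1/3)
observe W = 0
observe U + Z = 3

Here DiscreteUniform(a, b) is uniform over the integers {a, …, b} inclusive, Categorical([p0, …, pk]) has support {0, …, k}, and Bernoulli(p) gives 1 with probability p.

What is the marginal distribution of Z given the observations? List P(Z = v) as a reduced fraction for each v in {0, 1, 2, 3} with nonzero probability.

P(Z=1) = 2/5, P(Z=2) = 2/5, P(Z=3) = 1/5

Enumerate traces; 12 have nonzero weight after conditioning:
  (Z=1, X=1, W=0, U=2, Y=0) weight 1/54
  (Z=1, X=1, W=0, U=2, Y=1) weight 1/108
  (Z=1, X=2, W=0, U=2, Y=0) weight 1/54
  (Z=1, X=2, W=0, U=2, Y=1) weight 1/108
  (Z=2, X=1, W=0, U=1, Y=0) weight 1/54
  (Z=2, X=1, W=0, U=1, Y=1) weight 1/108
  (Z=2, X=2, W=0, U=1, Y=0) weight 1/54
  (Z=2, X=2, W=0, U=1, Y=1) weight 1/108
  (Z=3, X=1, W=0, U=0, Y=0) weight 1/144
  … 3 more
Group by Z:
  weight(Z=1) = 1/18
  weight(Z=2) = 1/18
  weight(Z=3) = 1/36
Total weight = 1/18 + 1/18 + 1/36 = 5/36
P(Z=1 | obs) = 1/18 / 5/36 = 2/5
P(Z=2 | obs) = 1/18 / 5/36 = 2/5
P(Z=3 | obs) = 1/36 / 5/36 = 1/5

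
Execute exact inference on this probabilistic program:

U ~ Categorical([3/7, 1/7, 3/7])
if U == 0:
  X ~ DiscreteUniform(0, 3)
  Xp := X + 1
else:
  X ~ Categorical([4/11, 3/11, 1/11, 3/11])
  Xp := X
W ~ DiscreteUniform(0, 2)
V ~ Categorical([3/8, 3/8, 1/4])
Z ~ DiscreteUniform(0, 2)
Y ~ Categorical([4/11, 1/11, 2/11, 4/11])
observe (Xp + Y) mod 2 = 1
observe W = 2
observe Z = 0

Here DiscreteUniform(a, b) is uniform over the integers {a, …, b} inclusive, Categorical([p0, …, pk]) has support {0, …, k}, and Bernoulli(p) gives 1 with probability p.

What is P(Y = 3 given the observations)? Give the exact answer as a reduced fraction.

P(Y = 3 | obs) = 292/851

Enumerate traces; 72 have nonzero weight after conditioning:
  (U=0, X=0, W=2, V=0, Z=0, Y=0) weight 1/616
  (U=0, X=0, W=2, V=0, Z=0, Y=2) weight 1/1232
  (U=0, X=0, W=2, V=1, Z=0, Y=0) weight 1/616
  (U=0, X=0, W=2, V=1, Z=0, Y=2) weight 1/1232
  (U=0, X=0, W=2, V=2, Z=0, Y=0) weight 1/924
  (U=0, X=0, W=2, V=2, Z=0, Y=2) weight 1/1848
  (U=0, X=1, W=2, V=0, Z=0, Y=1) weight 1/2464
  (U=0, X=1, W=2, V=0, Z=0, Y=3) weight 1/616
  … 64 more
Group by Y:
  weight(Y=0) = 18/847
  weight(Y=1) = 73/15246
  weight(Y=2) = 9/847
  weight(Y=3) = 146/7623
Total weight = 18/847 + 73/15246 + 9/847 + 146/7623 = 851/15246
P(Y=0 | obs) = 18/847 / 851/15246 = 324/851
P(Y=1 | obs) = 73/15246 / 851/15246 = 73/851
P(Y=2 | obs) = 9/847 / 851/15246 = 162/851
P(Y=3 | obs) = 146/7623 / 851/15246 = 292/851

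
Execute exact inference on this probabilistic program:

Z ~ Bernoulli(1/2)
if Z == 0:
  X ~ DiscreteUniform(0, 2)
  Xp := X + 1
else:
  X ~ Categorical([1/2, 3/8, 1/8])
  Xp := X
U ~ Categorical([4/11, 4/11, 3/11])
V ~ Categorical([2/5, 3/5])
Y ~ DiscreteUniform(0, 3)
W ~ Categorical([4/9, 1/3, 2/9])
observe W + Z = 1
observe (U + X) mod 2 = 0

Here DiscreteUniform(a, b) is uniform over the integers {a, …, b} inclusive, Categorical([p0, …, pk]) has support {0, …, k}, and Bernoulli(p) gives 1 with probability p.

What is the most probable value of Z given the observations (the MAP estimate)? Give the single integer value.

argmax_v P(Z = v | obs) = 1

Enumerate traces; 80 have nonzero weight after conditioning:
  (Z=0, X=0, U=0, V=0, Y=0, W=1) weight 1/495
  (Z=0, X=0, U=0, V=0, Y=1, W=1) weight 1/495
  (Z=0, X=0, U=0, V=0, Y=2, W=1) weight 1/495
  (Z=0, X=0, U=0, V=0, Y=3, W=1) weight 1/495
  (Z=0, X=0, U=0, V=1, Y=0, W=1) weight 1/330
  (Z=0, X=0, U=0, V=1, Y=1, W=1) weight 1/330
  (Z=0, X=0, U=0, V=1, Y=2, W=1) weight 1/330
  (Z=0, X=0, U=0, V=1, Y=3, W=1) weight 1/330
  (Z=1, X=0, U=0, V=0, Y=0, W=0) weight 2/495
  … 71 more
Group by Z:
  weight(Z=0) = 1/11
  weight(Z=1) = 47/396
Total weight = 1/11 + 47/396 = 83/396
P(Z=0 | obs) = 1/11 / 83/396 = 36/83
P(Z=1 | obs) = 47/396 / 83/396 = 47/83
argmax = 1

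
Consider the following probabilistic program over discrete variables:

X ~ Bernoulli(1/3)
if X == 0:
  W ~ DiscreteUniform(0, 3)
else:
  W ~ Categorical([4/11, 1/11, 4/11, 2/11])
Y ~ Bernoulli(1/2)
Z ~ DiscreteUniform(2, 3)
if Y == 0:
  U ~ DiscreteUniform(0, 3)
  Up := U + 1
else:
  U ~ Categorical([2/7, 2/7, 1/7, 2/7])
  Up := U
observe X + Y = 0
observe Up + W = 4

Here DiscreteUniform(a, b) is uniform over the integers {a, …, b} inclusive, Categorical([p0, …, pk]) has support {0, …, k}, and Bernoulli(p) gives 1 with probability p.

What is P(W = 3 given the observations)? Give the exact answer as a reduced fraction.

Enumerate traces; 8 have nonzero weight after conditioning:
  (X=0, W=0, Y=0, Z=2, U=3) weight 1/96
  (X=0, W=0, Y=0, Z=3, U=3) weight 1/96
  (X=0, W=1, Y=0, Z=2, U=2) weight 1/96
  (X=0, W=1, Y=0, Z=3, U=2) weight 1/96
  (X=0, W=2, Y=0, Z=2, U=1) weight 1/96
  (X=0, W=2, Y=0, Z=3, U=1) weight 1/96
  (X=0, W=3, Y=0, Z=2, U=0) weight 1/96
  (X=0, W=3, Y=0, Z=3, U=0) weight 1/96
Group by W:
  weight(W=0) = 1/48
  weight(W=1) = 1/48
  weight(W=2) = 1/48
  weight(W=3) = 1/48
Total weight = 1/48 + 1/48 + 1/48 + 1/48 = 1/12
P(W=0 | obs) = 1/48 / 1/12 = 1/4
P(W=1 | obs) = 1/48 / 1/12 = 1/4
P(W=2 | obs) = 1/48 / 1/12 = 1/4
P(W=3 | obs) = 1/48 / 1/12 = 1/4

P(W = 3 | obs) = 1/4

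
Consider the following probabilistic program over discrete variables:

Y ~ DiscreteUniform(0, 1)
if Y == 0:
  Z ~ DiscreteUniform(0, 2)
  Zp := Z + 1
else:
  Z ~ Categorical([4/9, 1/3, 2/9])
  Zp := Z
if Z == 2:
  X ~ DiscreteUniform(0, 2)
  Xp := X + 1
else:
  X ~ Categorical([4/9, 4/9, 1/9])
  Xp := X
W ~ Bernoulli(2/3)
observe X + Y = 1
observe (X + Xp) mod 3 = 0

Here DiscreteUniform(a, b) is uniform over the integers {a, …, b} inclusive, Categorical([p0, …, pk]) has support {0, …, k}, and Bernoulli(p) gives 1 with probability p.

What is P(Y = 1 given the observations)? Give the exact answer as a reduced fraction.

Enumerate traces; 6 have nonzero weight after conditioning:
  (Y=0, Z=2, X=1, W=0) weight 1/54
  (Y=0, Z=2, X=1, W=1) weight 1/27
  (Y=1, Z=0, X=0, W=0) weight 8/243
  (Y=1, Z=0, X=0, W=1) weight 16/243
  (Y=1, Z=1, X=0, W=0) weight 2/81
  (Y=1, Z=1, X=0, W=1) weight 4/81
Group by Y:
  weight(Y=0) = 1/18
  weight(Y=1) = 14/81
Total weight = 1/18 + 14/81 = 37/162
P(Y=0 | obs) = 1/18 / 37/162 = 9/37
P(Y=1 | obs) = 14/81 / 37/162 = 28/37

P(Y = 1 | obs) = 28/37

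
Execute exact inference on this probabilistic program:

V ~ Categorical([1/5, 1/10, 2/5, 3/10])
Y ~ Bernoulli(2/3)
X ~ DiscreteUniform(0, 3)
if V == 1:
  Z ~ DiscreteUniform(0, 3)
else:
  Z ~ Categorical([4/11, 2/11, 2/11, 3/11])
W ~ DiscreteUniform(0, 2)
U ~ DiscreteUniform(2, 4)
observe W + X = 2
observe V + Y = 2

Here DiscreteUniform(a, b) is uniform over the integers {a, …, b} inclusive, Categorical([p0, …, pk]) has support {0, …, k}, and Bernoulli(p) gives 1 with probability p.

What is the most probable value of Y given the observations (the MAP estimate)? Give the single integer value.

argmax_v P(Y = v | obs) = 0

Enumerate traces; 72 have nonzero weight after conditioning:
  (V=1, Y=1, X=0, Z=0, W=2, U=2) weight 1/2160
  (V=1, Y=1, X=0, Z=0, W=2, U=3) weight 1/2160
  (V=1, Y=1, X=0, Z=0, W=2, U=4) weight 1/2160
  (V=1, Y=1, X=0, Z=1, W=2, U=2) weight 1/2160
  (V=1, Y=1, X=0, Z=1, W=2, U=3) weight 1/2160
  (V=1, Y=1, X=0, Z=1, W=2, U=4) weight 1/2160
  (V=1, Y=1, X=0, Z=2, W=2, U=2) weight 1/2160
  (V=1, Y=1, X=0, Z=2, W=2, U=3) weight 1/2160
  (V=2, Y=0, X=0, Z=0, W=2, U=2) weight 2/1485
  … 63 more
Group by Y:
  weight(Y=0) = 1/30
  weight(Y=1) = 1/60
Total weight = 1/30 + 1/60 = 1/20
P(Y=0 | obs) = 1/30 / 1/20 = 2/3
P(Y=1 | obs) = 1/60 / 1/20 = 1/3
argmax = 0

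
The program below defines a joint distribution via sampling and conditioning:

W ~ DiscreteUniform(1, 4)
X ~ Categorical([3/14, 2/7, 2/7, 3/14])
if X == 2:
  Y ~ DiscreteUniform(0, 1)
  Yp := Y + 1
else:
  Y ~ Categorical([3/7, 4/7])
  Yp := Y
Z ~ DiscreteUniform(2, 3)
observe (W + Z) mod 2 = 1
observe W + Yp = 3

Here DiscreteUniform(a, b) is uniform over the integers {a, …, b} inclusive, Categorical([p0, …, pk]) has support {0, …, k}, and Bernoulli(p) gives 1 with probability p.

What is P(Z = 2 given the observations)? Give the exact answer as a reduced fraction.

P(Z = 2 | obs) = 22/49

Enumerate traces; 8 have nonzero weight after conditioning:
  (W=1, X=2, Y=1, Z=2) weight 1/56
  (W=2, X=0, Y=1, Z=3) weight 3/196
  (W=2, X=1, Y=1, Z=3) weight 1/49
  (W=2, X=2, Y=0, Z=3) weight 1/56
  (W=2, X=3, Y=1, Z=3) weight 3/196
  (W=3, X=0, Y=0, Z=2) weight 9/784
  (W=3, X=1, Y=0, Z=2) weight 3/196
  (W=3, X=3, Y=0, Z=2) weight 9/784
Group by Z:
  weight(Z=2) = 11/196
  weight(Z=3) = 27/392
Total weight = 11/196 + 27/392 = 1/8
P(Z=2 | obs) = 11/196 / 1/8 = 22/49
P(Z=3 | obs) = 27/392 / 1/8 = 27/49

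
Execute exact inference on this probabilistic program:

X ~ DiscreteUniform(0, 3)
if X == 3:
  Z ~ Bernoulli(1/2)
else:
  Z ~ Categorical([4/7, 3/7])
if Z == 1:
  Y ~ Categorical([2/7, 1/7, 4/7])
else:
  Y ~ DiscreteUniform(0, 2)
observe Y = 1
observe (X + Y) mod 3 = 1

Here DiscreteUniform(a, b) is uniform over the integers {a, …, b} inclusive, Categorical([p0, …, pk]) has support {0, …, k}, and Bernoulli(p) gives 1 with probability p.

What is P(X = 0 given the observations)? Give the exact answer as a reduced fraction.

P(X = 0 | obs) = 37/72

Enumerate traces; 4 have nonzero weight after conditioning:
  (X=0, Z=0, Y=1) weight 1/21
  (X=0, Z=1, Y=1) weight 3/196
  (X=3, Z=0, Y=1) weight 1/24
  (X=3, Z=1, Y=1) weight 1/56
Group by X:
  weight(X=0) = 37/588
  weight(X=3) = 5/84
Total weight = 37/588 + 5/84 = 6/49
P(X=0 | obs) = 37/588 / 6/49 = 37/72
P(X=3 | obs) = 5/84 / 6/49 = 35/72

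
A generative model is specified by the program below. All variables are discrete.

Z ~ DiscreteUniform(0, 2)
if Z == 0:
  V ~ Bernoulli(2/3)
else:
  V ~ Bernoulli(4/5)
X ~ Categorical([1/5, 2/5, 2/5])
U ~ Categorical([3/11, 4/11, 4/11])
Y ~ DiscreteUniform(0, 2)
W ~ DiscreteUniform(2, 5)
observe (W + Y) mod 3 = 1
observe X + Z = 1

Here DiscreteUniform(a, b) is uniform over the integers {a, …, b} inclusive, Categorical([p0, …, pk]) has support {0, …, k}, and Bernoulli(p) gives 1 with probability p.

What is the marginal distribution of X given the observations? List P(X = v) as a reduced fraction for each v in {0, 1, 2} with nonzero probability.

Enumerate traces; 48 have nonzero weight after conditioning:
  (Z=0, V=0, X=1, U=0, Y=0, W=4) weight 1/990
  (Z=0, V=0, X=1, U=0, Y=1, W=3) weight 1/990
  (Z=0, V=0, X=1, U=0, Y=2, W=2) weight 1/990
  (Z=0, V=0, X=1, U=0, Y=2, W=5) weight 1/990
  (Z=0, V=0, X=1, U=1, Y=0, W=4) weight 2/1485
  (Z=0, V=0, X=1, U=1, Y=1, W=3) weight 2/1485
  (Z=0, V=0, X=1, U=1, Y=2, W=2) weight 2/1485
  (Z=0, V=0, X=1, U=1, Y=2, W=5) weight 2/1485
  (Z=1, V=0, X=0, U=0, Y=0, W=4) weight 1/3300
  … 39 more
Group by X:
  weight(X=0) = 1/45
  weight(X=1) = 2/45
Total weight = 1/45 + 2/45 = 1/15
P(X=0 | obs) = 1/45 / 1/15 = 1/3
P(X=1 | obs) = 2/45 / 1/15 = 2/3

P(X=0) = 1/3, P(X=1) = 2/3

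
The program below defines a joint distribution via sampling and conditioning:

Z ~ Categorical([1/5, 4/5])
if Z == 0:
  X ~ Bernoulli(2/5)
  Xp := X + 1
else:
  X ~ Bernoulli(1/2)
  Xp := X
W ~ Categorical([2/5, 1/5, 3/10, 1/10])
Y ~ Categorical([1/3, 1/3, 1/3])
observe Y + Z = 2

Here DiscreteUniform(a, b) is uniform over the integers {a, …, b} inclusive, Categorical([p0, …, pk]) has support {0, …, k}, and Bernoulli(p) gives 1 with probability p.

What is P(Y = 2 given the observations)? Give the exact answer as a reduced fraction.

Enumerate traces; 16 have nonzero weight after conditioning:
  (Z=0, X=0, W=0, Y=2) weight 2/125
  (Z=0, X=0, W=1, Y=2) weight 1/125
  (Z=0, X=0, W=2, Y=2) weight 3/250
  (Z=0, X=0, W=3, Y=2) weight 1/250
  (Z=0, X=1, W=0, Y=2) weight 4/375
  (Z=0, X=1, W=1, Y=2) weight 2/375
  (Z=0, X=1, W=2, Y=2) weight 1/125
  (Z=0, X=1, W=3, Y=2) weight 1/375
  (Z=1, X=0, W=0, Y=1) weight 4/75
  … 7 more
Group by Y:
  weight(Y=1) = 4/15
  weight(Y=2) = 1/15
Total weight = 4/15 + 1/15 = 1/3
P(Y=1 | obs) = 4/15 / 1/3 = 4/5
P(Y=2 | obs) = 1/15 / 1/3 = 1/5

P(Y = 2 | obs) = 1/5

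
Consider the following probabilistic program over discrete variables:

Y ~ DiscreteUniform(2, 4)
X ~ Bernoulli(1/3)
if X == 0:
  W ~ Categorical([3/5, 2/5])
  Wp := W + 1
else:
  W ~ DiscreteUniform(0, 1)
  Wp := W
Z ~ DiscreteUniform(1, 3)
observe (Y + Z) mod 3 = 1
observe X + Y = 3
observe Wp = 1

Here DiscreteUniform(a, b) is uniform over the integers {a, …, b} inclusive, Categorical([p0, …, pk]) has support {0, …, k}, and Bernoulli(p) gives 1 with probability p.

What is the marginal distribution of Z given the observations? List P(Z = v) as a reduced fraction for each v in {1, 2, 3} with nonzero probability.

Enumerate traces; 2 have nonzero weight after conditioning:
  (Y=2, X=1, W=1, Z=2) weight 1/54
  (Y=3, X=0, W=0, Z=1) weight 2/45
Group by Z:
  weight(Z=1) = 2/45
  weight(Z=2) = 1/54
Total weight = 2/45 + 1/54 = 17/270
P(Z=1 | obs) = 2/45 / 17/270 = 12/17
P(Z=2 | obs) = 1/54 / 17/270 = 5/17

P(Z=1) = 12/17, P(Z=2) = 5/17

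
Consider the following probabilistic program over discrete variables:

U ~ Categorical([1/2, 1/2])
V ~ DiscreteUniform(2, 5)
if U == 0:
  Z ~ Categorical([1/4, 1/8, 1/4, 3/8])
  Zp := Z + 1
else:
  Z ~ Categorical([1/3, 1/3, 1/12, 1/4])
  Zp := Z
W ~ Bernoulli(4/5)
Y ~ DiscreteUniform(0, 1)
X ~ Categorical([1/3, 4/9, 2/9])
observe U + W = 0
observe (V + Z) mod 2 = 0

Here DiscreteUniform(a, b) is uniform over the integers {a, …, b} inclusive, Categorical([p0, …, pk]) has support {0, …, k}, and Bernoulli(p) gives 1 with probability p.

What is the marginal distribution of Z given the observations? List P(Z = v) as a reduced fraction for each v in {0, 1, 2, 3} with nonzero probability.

Enumerate traces; 48 have nonzero weight after conditioning:
  (U=0, V=2, Z=0, W=0, Y=0, X=0) weight 1/960
  (U=0, V=2, Z=0, W=0, Y=0, X=1) weight 1/720
  (U=0, V=2, Z=0, W=0, Y=0, X=2) weight 1/1440
  (U=0, V=2, Z=0, W=0, Y=1, X=0) weight 1/960
  (U=0, V=2, Z=0, W=0, Y=1, X=1) weight 1/720
  (U=0, V=2, Z=0, W=0, Y=1, X=2) weight 1/1440
  (U=0, V=2, Z=2, W=0, Y=0, X=0) weight 1/960
  (U=0, V=2, Z=2, W=0, Y=0, X=1) weight 1/720
  (U=0, V=3, Z=1, W=0, Y=0, X=0) weight 1/1920
  (U=0, V=3, Z=3, W=0, Y=0, X=0) weight 1/640
  … 38 more
Group by Z:
  weight(Z=0) = 1/80
  weight(Z=1) = 1/160
  weight(Z=2) = 1/80
  weight(Z=3) = 3/160
Total weight = 1/80 + 1/160 + 1/80 + 3/160 = 1/20
P(Z=0 | obs) = 1/80 / 1/20 = 1/4
P(Z=1 | obs) = 1/160 / 1/20 = 1/8
P(Z=2 | obs) = 1/80 / 1/20 = 1/4
P(Z=3 | obs) = 3/160 / 1/20 = 3/8

P(Z=0) = 1/4, P(Z=1) = 1/8, P(Z=2) = 1/4, P(Z=3) = 3/8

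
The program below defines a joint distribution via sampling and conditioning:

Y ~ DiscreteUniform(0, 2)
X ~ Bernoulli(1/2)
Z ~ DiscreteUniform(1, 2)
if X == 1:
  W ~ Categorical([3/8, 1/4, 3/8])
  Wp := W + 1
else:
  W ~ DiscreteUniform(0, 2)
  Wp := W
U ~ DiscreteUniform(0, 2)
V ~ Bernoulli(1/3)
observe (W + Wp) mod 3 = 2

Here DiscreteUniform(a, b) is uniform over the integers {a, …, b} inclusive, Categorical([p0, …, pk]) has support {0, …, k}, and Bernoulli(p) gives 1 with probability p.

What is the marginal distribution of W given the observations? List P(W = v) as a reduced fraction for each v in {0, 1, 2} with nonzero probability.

Enumerate traces; 72 have nonzero weight after conditioning:
  (Y=0, X=0, Z=1, W=1, U=0, V=0) weight 1/162
  (Y=0, X=0, Z=1, W=1, U=0, V=1) weight 1/324
  (Y=0, X=0, Z=1, W=1, U=1, V=0) weight 1/162
  (Y=0, X=0, Z=1, W=1, U=1, V=1) weight 1/324
  (Y=0, X=0, Z=1, W=1, U=2, V=0) weight 1/162
  (Y=0, X=0, Z=1, W=1, U=2, V=1) weight 1/324
  (Y=0, X=0, Z=2, W=1, U=0, V=0) weight 1/162
  (Y=0, X=0, Z=2, W=1, U=0, V=1) weight 1/324
  (Y=0, X=1, Z=1, W=2, U=0, V=0) weight 1/144
  … 63 more
Group by W:
  weight(W=1) = 1/6
  weight(W=2) = 3/16
Total weight = 1/6 + 3/16 = 17/48
P(W=1 | obs) = 1/6 / 17/48 = 8/17
P(W=2 | obs) = 3/16 / 17/48 = 9/17

P(W=1) = 8/17, P(W=2) = 9/17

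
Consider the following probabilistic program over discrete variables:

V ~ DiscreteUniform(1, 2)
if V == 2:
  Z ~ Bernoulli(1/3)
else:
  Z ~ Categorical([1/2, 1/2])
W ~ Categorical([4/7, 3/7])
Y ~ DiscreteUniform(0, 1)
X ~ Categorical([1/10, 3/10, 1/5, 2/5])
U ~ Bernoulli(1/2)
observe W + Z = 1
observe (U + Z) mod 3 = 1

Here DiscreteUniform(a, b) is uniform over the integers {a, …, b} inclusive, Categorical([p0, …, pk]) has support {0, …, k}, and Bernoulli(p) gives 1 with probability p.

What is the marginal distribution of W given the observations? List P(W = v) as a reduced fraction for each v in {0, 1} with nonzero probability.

Enumerate traces; 32 have nonzero weight after conditioning:
  (V=1, Z=0, W=1, Y=0, X=0, U=1) weight 3/1120
  (V=1, Z=0, W=1, Y=0, X=1, U=1) weight 9/1120
  (V=1, Z=0, W=1, Y=0, X=2, U=1) weight 3/560
  (V=1, Z=0, W=1, Y=0, X=3, U=1) weight 3/280
  (V=1, Z=0, W=1, Y=1, X=0, U=1) weight 3/1120
  (V=1, Z=0, W=1, Y=1, X=1, U=1) weight 9/1120
  (V=1, Z=0, W=1, Y=1, X=2, U=1) weight 3/560
  (V=1, Z=0, W=1, Y=1, X=3, U=1) weight 3/280
  (V=1, Z=1, W=0, Y=0, X=0, U=0) weight 1/280
  … 23 more
Group by W:
  weight(W=0) = 5/42
  weight(W=1) = 1/8
Total weight = 5/42 + 1/8 = 41/168
P(W=0 | obs) = 5/42 / 41/168 = 20/41
P(W=1 | obs) = 1/8 / 41/168 = 21/41

P(W=0) = 20/41, P(W=1) = 21/41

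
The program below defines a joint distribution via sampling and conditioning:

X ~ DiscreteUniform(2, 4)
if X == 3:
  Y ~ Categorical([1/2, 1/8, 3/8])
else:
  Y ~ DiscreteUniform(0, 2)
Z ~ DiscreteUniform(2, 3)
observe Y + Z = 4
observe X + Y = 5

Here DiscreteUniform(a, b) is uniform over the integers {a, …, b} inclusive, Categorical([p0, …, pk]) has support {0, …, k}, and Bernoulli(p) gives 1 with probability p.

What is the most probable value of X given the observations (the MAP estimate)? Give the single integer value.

Enumerate traces; 2 have nonzero weight after conditioning:
  (X=3, Y=2, Z=2) weight 1/16
  (X=4, Y=1, Z=3) weight 1/18
Group by X:
  weight(X=3) = 1/16
  weight(X=4) = 1/18
Total weight = 1/16 + 1/18 = 17/144
P(X=3 | obs) = 1/16 / 17/144 = 9/17
P(X=4 | obs) = 1/18 / 17/144 = 8/17
argmax = 3

argmax_v P(X = v | obs) = 3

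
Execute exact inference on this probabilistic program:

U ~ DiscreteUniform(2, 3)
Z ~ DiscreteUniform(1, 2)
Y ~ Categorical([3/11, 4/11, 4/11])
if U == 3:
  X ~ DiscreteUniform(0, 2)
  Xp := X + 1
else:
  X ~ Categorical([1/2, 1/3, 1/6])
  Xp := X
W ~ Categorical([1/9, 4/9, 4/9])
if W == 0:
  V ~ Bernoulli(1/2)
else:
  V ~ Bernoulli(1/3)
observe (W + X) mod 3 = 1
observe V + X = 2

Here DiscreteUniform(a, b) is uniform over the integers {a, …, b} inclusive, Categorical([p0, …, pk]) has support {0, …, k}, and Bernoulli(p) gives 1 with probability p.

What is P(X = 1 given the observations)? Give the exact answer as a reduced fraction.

P(X = 1 | obs) = 1/5

Enumerate traces; 24 have nonzero weight after conditioning:
  (U=2, Z=1, Y=0, X=1, W=0, V=1) weight 1/792
  (U=2, Z=1, Y=0, X=2, W=2, V=0) weight 1/297
  (U=2, Z=1, Y=1, X=1, W=0, V=1) weight 1/594
  (U=2, Z=1, Y=1, X=2, W=2, V=0) weight 4/891
  (U=2, Z=1, Y=2, X=1, W=0, V=1) weight 1/594
  (U=2, Z=1, Y=2, X=2, W=2, V=0) weight 4/891
  (U=2, Z=2, Y=0, X=1, W=0, V=1) weight 1/792
  (U=2, Z=2, Y=0, X=2, W=2, V=0) weight 1/297
  … 16 more
Group by X:
  weight(X=1) = 1/54
  weight(X=2) = 2/27
Total weight = 1/54 + 2/27 = 5/54
P(X=1 | obs) = 1/54 / 5/54 = 1/5
P(X=2 | obs) = 2/27 / 5/54 = 4/5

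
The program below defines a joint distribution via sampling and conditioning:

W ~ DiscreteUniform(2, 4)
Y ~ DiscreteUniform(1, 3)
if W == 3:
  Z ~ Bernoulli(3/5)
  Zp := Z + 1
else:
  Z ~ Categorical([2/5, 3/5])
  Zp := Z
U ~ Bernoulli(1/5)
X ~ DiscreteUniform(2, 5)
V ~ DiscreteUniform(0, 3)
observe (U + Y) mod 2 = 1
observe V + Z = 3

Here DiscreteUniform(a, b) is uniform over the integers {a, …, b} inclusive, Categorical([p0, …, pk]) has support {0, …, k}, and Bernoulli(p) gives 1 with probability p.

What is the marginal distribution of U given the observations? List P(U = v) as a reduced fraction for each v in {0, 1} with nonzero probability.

Enumerate traces; 72 have nonzero weight after conditioning:
  (W=2, Y=1, Z=0, U=0, X=2, V=3) weight 1/450
  (W=2, Y=1, Z=0, U=0, X=3, V=3) weight 1/450
  (W=2, Y=1, Z=0, U=0, X=4, V=3) weight 1/450
  (W=2, Y=1, Z=0, U=0, X=5, V=3) weight 1/450
  (W=2, Y=1, Z=1, U=0, X=2, V=2) weight 1/300
  (W=2, Y=1, Z=1, U=0, X=3, V=2) weight 1/300
  (W=2, Y=1, Z=1, U=0, X=4, V=2) weight 1/300
  (W=2, Y=1, Z=1, U=0, X=5, V=2) weight 1/300
  (W=2, Y=2, Z=0, U=1, X=2, V=3) weight 1/1800
  … 63 more
Group by U:
  weight(U=0) = 2/15
  weight(U=1) = 1/60
Total weight = 2/15 + 1/60 = 3/20
P(U=0 | obs) = 2/15 / 3/20 = 8/9
P(U=1 | obs) = 1/60 / 3/20 = 1/9

P(U=0) = 8/9, P(U=1) = 1/9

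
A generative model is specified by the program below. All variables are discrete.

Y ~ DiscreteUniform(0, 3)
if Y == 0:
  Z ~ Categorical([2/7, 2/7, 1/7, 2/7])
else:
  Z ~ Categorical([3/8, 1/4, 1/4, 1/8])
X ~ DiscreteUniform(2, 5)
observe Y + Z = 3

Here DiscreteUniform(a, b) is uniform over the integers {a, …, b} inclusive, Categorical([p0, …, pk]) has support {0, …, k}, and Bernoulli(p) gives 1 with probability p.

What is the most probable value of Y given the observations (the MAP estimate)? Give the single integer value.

Enumerate traces; 16 have nonzero weight after conditioning:
  (Y=0, Z=3, X=2) weight 1/56
  (Y=0, Z=3, X=3) weight 1/56
  (Y=0, Z=3, X=4) weight 1/56
  (Y=0, Z=3, X=5) weight 1/56
  (Y=1, Z=2, X=2) weight 1/64
  (Y=1, Z=2, X=3) weight 1/64
  (Y=1, Z=2, X=4) weight 1/64
  (Y=1, Z=2, X=5) weight 1/64
  (Y=2, Z=1, X=2) weight 1/64
  (Y=3, Z=0, X=2) weight 3/128
  … 6 more
Group by Y:
  weight(Y=0) = 1/14
  weight(Y=1) = 1/16
  weight(Y=2) = 1/16
  weight(Y=3) = 3/32
Total weight = 1/14 + 1/16 + 1/16 + 3/32 = 65/224
P(Y=0 | obs) = 1/14 / 65/224 = 16/65
P(Y=1 | obs) = 1/16 / 65/224 = 14/65
P(Y=2 | obs) = 1/16 / 65/224 = 14/65
P(Y=3 | obs) = 3/32 / 65/224 = 21/65
argmax = 3

argmax_v P(Y = v | obs) = 3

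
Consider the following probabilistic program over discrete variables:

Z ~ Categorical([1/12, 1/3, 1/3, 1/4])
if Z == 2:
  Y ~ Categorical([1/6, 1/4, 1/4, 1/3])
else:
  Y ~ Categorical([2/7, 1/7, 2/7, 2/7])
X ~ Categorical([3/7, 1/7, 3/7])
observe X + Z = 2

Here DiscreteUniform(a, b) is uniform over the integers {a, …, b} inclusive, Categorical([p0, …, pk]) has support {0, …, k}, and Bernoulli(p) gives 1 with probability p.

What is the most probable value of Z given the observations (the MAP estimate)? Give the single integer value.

Enumerate traces; 12 have nonzero weight after conditioning:
  (Z=0, Y=0, X=2) weight 1/98
  (Z=0, Y=1, X=2) weight 1/196
  (Z=0, Y=2, X=2) weight 1/98
  (Z=0, Y=3, X=2) weight 1/98
  (Z=1, Y=0, X=1) weight 2/147
  (Z=1, Y=1, X=1) weight 1/147
  (Z=1, Y=2, X=1) weight 2/147
  (Z=1, Y=3, X=1) weight 2/147
  (Z=2, Y=0, X=0) weight 1/42
  … 3 more
Group by Z:
  weight(Z=0) = 1/28
  weight(Z=1) = 1/21
  weight(Z=2) = 1/7
Total weight = 1/28 + 1/21 + 1/7 = 19/84
P(Z=0 | obs) = 1/28 / 19/84 = 3/19
P(Z=1 | obs) = 1/21 / 19/84 = 4/19
P(Z=2 | obs) = 1/7 / 19/84 = 12/19
argmax = 2

argmax_v P(Z = v | obs) = 2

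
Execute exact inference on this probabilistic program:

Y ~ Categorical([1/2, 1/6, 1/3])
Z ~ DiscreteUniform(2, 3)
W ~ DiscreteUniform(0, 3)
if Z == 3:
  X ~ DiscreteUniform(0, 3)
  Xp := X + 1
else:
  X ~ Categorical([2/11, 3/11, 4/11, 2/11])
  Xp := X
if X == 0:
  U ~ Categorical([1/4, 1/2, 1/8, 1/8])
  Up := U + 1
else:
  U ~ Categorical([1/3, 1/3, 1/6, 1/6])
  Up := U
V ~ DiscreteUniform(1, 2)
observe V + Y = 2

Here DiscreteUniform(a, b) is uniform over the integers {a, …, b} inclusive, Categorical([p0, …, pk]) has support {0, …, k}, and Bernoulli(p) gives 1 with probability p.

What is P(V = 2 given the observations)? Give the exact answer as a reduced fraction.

Enumerate traces; 256 have nonzero weight after conditioning:
  (Y=0, Z=2, W=0, X=0, U=0, V=2) weight 1/704
  (Y=0, Z=2, W=0, X=0, U=1, V=2) weight 1/352
  (Y=0, Z=2, W=0, X=0, U=2, V=2) weight 1/1408
  (Y=0, Z=2, W=0, X=0, U=3, V=2) weight 1/1408
  (Y=0, Z=2, W=0, X=1, U=0, V=2) weight 1/352
  (Y=0, Z=2, W=0, X=1, U=1, V=2) weight 1/352
  (Y=0, Z=2, W=0, X=1, U=2, V=2) weight 1/704
  (Y=0, Z=2, W=0, X=1, U=3, V=2) weight 1/704
  (Y=1, Z=2, W=0, X=0, U=0, V=1) weight 1/2112
  … 247 more
Group by V:
  weight(V=1) = 1/12
  weight(V=2) = 1/4
Total weight = 1/12 + 1/4 = 1/3
P(V=1 | obs) = 1/12 / 1/3 = 1/4
P(V=2 | obs) = 1/4 / 1/3 = 3/4

P(V = 2 | obs) = 3/4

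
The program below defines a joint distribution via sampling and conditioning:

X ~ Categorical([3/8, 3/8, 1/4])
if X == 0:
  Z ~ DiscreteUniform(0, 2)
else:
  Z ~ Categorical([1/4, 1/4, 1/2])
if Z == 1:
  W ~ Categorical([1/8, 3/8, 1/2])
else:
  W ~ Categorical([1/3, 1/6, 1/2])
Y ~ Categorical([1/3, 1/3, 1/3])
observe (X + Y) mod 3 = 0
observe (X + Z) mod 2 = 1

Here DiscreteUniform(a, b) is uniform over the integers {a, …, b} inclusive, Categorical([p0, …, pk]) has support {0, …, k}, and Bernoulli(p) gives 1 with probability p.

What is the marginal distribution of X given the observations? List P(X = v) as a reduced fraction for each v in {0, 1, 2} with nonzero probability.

Enumerate traces; 12 have nonzero weight after conditioning:
  (X=0, Z=1, W=0, Y=0) weight 1/192
  (X=0, Z=1, W=1, Y=0) weight 1/64
  (X=0, Z=1, W=2, Y=0) weight 1/48
  (X=1, Z=0, W=0, Y=2) weight 1/96
  (X=1, Z=0, W=1, Y=2) weight 1/192
  (X=1, Z=0, W=2, Y=2) weight 1/64
  (X=1, Z=2, W=0, Y=2) weight 1/48
  (X=1, Z=2, W=1, Y=2) weight 1/96
  (X=2, Z=1, W=0, Y=1) weight 1/384
  … 3 more
Group by X:
  weight(X=0) = 1/24
  weight(X=1) = 3/32
  weight(X=2) = 1/48
Total weight = 1/24 + 3/32 + 1/48 = 5/32
P(X=0 | obs) = 1/24 / 5/32 = 4/15
P(X=1 | obs) = 3/32 / 5/32 = 3/5
P(X=2 | obs) = 1/48 / 5/32 = 2/15

P(X=0) = 4/15, P(X=1) = 3/5, P(X=2) = 2/15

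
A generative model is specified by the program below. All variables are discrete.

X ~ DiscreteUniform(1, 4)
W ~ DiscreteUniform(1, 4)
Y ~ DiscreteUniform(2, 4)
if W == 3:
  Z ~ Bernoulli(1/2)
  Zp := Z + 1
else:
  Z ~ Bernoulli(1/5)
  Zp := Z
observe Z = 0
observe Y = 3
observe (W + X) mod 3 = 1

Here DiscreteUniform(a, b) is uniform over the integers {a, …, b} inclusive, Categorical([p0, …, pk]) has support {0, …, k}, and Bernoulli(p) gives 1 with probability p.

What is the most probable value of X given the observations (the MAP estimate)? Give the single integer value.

argmax_v P(X = v | obs) = 3

Enumerate traces; 5 have nonzero weight after conditioning:
  (X=1, W=3, Y=3, Z=0) weight 1/96
  (X=2, W=2, Y=3, Z=0) weight 1/60
  (X=3, W=1, Y=3, Z=0) weight 1/60
  (X=3, W=4, Y=3, Z=0) weight 1/60
  (X=4, W=3, Y=3, Z=0) weight 1/96
Group by X:
  weight(X=1) = 1/96
  weight(X=2) = 1/60
  weight(X=3) = 1/30
  weight(X=4) = 1/96
Total weight = 1/96 + 1/60 + 1/30 + 1/96 = 17/240
P(X=1 | obs) = 1/96 / 17/240 = 5/34
P(X=2 | obs) = 1/60 / 17/240 = 4/17
P(X=3 | obs) = 1/30 / 17/240 = 8/17
P(X=4 | obs) = 1/96 / 17/240 = 5/34
argmax = 3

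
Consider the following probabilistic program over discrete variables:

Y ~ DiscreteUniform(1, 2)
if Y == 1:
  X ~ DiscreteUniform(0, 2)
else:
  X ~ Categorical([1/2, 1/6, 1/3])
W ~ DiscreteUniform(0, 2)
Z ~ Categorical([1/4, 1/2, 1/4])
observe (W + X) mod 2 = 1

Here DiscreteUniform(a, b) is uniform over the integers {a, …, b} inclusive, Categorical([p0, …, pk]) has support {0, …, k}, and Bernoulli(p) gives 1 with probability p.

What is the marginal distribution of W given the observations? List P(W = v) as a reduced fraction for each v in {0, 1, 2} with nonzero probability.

Enumerate traces; 24 have nonzero weight after conditioning:
  (Y=1, X=0, W=1, Z=0) weight 1/72
  (Y=1, X=0, W=1, Z=1) weight 1/36
  (Y=1, X=0, W=1, Z=2) weight 1/72
  (Y=1, X=1, W=0, Z=0) weight 1/72
  (Y=1, X=1, W=0, Z=1) weight 1/36
  (Y=1, X=1, W=0, Z=2) weight 1/72
  (Y=1, X=1, W=2, Z=0) weight 1/72
  (Y=1, X=1, W=2, Z=1) weight 1/36
  … 16 more
Group by W:
  weight(W=0) = 1/12
  weight(W=1) = 1/4
  weight(W=2) = 1/12
Total weight = 1/12 + 1/4 + 1/12 = 5/12
P(W=0 | obs) = 1/12 / 5/12 = 1/5
P(W=1 | obs) = 1/4 / 5/12 = 3/5
P(W=2 | obs) = 1/12 / 5/12 = 1/5

P(W=0) = 1/5, P(W=1) = 3/5, P(W=2) = 1/5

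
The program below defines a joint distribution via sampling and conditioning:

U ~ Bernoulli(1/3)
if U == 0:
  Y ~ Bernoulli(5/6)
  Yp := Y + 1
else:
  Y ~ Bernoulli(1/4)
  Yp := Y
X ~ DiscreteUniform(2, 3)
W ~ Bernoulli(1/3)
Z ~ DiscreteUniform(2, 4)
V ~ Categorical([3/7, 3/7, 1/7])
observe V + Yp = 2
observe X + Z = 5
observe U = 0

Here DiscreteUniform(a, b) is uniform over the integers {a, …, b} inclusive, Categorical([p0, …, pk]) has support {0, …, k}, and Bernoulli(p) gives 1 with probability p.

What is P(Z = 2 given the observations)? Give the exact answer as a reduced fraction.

Enumerate traces; 8 have nonzero weight after conditioning:
  (U=0, Y=0, X=2, W=0, Z=3, V=1) weight 1/189
  (U=0, Y=0, X=2, W=1, Z=3, V=1) weight 1/378
  (U=0, Y=0, X=3, W=0, Z=2, V=1) weight 1/189
  (U=0, Y=0, X=3, W=1, Z=2, V=1) weight 1/378
  (U=0, Y=1, X=2, W=0, Z=3, V=0) weight 5/189
  (U=0, Y=1, X=2, W=1, Z=3, V=0) weight 5/378
  (U=0, Y=1, X=3, W=0, Z=2, V=0) weight 5/189
  (U=0, Y=1, X=3, W=1, Z=2, V=0) weight 5/378
Group by Z:
  weight(Z=2) = 1/21
  weight(Z=3) = 1/21
Total weight = 1/21 + 1/21 = 2/21
P(Z=2 | obs) = 1/21 / 2/21 = 1/2
P(Z=3 | obs) = 1/21 / 2/21 = 1/2

P(Z = 2 | obs) = 1/2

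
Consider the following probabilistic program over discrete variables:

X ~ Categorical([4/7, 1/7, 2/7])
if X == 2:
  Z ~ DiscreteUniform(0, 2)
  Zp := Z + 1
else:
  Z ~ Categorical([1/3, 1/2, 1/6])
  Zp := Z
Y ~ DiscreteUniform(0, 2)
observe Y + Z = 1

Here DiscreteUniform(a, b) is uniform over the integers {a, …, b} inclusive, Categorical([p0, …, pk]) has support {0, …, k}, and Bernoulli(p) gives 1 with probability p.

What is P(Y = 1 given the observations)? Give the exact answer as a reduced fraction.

P(Y = 1 | obs) = 14/33

Enumerate traces; 6 have nonzero weight after conditioning:
  (X=0, Z=0, Y=1) weight 4/63
  (X=0, Z=1, Y=0) weight 2/21
  (X=1, Z=0, Y=1) weight 1/63
  (X=1, Z=1, Y=0) weight 1/42
  (X=2, Z=0, Y=1) weight 2/63
  (X=2, Z=1, Y=0) weight 2/63
Group by Y:
  weight(Y=0) = 19/126
  weight(Y=1) = 1/9
Total weight = 19/126 + 1/9 = 11/42
P(Y=0 | obs) = 19/126 / 11/42 = 19/33
P(Y=1 | obs) = 1/9 / 11/42 = 14/33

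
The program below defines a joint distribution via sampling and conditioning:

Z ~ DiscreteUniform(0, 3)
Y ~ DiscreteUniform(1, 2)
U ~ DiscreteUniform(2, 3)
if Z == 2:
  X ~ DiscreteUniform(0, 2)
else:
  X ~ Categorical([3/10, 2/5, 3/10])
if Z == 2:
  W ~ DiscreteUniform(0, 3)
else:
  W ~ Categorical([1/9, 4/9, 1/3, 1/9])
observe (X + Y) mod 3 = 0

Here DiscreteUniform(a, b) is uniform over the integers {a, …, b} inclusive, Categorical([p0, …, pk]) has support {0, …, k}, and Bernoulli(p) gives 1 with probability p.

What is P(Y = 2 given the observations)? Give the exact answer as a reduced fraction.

P(Y = 2 | obs) = 46/83

Enumerate traces; 64 have nonzero weight after conditioning:
  (Z=0, Y=1, U=2, X=2, W=0) weight 1/480
  (Z=0, Y=1, U=2, X=2, W=1) weight 1/120
  (Z=0, Y=1, U=2, X=2, W=2) weight 1/160
  (Z=0, Y=1, U=2, X=2, W=3) weight 1/480
  (Z=0, Y=1, U=3, X=2, W=0) weight 1/480
  (Z=0, Y=1, U=3, X=2, W=1) weight 1/120
  (Z=0, Y=1, U=3, X=2, W=2) weight 1/160
  (Z=0, Y=1, U=3, X=2, W=3) weight 1/480
  (Z=0, Y=2, U=2, X=1, W=0) weight 1/360
  … 55 more
Group by Y:
  weight(Y=1) = 37/240
  weight(Y=2) = 23/120
Total weight = 37/240 + 23/120 = 83/240
P(Y=1 | obs) = 37/240 / 83/240 = 37/83
P(Y=2 | obs) = 23/120 / 83/240 = 46/83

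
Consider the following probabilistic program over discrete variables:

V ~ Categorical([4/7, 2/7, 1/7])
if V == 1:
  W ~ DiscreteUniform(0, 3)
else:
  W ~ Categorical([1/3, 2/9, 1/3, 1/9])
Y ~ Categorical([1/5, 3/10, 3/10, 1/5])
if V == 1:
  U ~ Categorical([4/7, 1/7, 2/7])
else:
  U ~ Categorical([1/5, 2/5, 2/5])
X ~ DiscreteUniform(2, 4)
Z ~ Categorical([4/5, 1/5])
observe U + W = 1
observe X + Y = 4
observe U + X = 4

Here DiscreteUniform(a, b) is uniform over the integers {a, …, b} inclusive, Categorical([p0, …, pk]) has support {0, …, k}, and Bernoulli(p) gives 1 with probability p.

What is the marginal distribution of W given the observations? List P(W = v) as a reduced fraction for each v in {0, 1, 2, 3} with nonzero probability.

Enumerate traces; 12 have nonzero weight after conditioning:
  (V=0, W=0, Y=1, U=1, X=3, Z=0) weight 16/2625
  (V=0, W=0, Y=1, U=1, X=3, Z=1) weight 4/2625
  (V=0, W=1, Y=0, U=0, X=4, Z=0) weight 32/23625
  (V=0, W=1, Y=0, U=0, X=4, Z=1) weight 8/23625
  (V=1, W=0, Y=1, U=1, X=3, Z=0) weight 1/1225
  (V=1, W=0, Y=1, U=1, X=3, Z=1) weight 1/4900
  (V=1, W=1, Y=0, U=0, X=4, Z=0) weight 8/3675
  (V=1, W=1, Y=0, U=0, X=4, Z=1) weight 2/3675
  … 4 more
Group by W:
  weight(W=0) = 31/2940
  weight(W=1) = 32/6615
Total weight = 31/2940 + 32/6615 = 407/26460
P(W=0 | obs) = 31/2940 / 407/26460 = 279/407
P(W=1 | obs) = 32/6615 / 407/26460 = 128/407

P(W=0) = 279/407, P(W=1) = 128/407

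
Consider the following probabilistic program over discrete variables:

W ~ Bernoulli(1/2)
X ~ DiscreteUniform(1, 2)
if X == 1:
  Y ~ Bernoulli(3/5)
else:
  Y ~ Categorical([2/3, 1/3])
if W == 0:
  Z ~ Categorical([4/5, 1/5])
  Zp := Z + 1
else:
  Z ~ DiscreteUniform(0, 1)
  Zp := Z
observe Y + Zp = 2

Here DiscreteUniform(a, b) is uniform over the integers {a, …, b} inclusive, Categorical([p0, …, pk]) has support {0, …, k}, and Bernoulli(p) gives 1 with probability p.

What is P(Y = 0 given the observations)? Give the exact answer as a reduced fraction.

Enumerate traces; 6 have nonzero weight after conditioning:
  (W=0, X=1, Y=0, Z=1) weight 1/50
  (W=0, X=1, Y=1, Z=0) weight 3/25
  (W=0, X=2, Y=0, Z=1) weight 1/30
  (W=0, X=2, Y=1, Z=0) weight 1/15
  (W=1, X=1, Y=1, Z=1) weight 3/40
  (W=1, X=2, Y=1, Z=1) weight 1/24
Group by Y:
  weight(Y=0) = 4/75
  weight(Y=1) = 91/300
Total weight = 4/75 + 91/300 = 107/300
P(Y=0 | obs) = 4/75 / 107/300 = 16/107
P(Y=1 | obs) = 91/300 / 107/300 = 91/107

P(Y = 0 | obs) = 16/107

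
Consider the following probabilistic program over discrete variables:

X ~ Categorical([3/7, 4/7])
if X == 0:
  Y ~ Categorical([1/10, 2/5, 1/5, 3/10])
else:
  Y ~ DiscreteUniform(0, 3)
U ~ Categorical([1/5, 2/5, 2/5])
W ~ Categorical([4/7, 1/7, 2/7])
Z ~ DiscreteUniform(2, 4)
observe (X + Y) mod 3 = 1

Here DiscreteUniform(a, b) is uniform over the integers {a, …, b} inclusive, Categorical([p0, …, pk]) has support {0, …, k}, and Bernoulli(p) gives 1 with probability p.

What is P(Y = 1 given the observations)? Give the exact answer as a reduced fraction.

Enumerate traces; 81 have nonzero weight after conditioning:
  (X=0, Y=1, U=0, W=0, Z=2) weight 8/1225
  (X=0, Y=1, U=0, W=0, Z=3) weight 8/1225
  (X=0, Y=1, U=0, W=0, Z=4) weight 8/1225
  (X=0, Y=1, U=0, W=1, Z=2) weight 2/1225
  (X=0, Y=1, U=0, W=1, Z=3) weight 2/1225
  (X=0, Y=1, U=0, W=1, Z=4) weight 2/1225
  (X=0, Y=1, U=0, W=2, Z=2) weight 4/1225
  (X=0, Y=1, U=0, W=2, Z=3) weight 4/1225
  (X=1, Y=0, U=0, W=0, Z=2) weight 4/735
  (X=1, Y=3, U=0, W=0, Z=2) weight 4/735
  … 71 more
Group by Y:
  weight(Y=0) = 1/7
  weight(Y=1) = 6/35
  weight(Y=3) = 1/7
Total weight = 1/7 + 6/35 + 1/7 = 16/35
P(Y=0 | obs) = 1/7 / 16/35 = 5/16
P(Y=1 | obs) = 6/35 / 16/35 = 3/8
P(Y=3 | obs) = 1/7 / 16/35 = 5/16

P(Y = 1 | obs) = 3/8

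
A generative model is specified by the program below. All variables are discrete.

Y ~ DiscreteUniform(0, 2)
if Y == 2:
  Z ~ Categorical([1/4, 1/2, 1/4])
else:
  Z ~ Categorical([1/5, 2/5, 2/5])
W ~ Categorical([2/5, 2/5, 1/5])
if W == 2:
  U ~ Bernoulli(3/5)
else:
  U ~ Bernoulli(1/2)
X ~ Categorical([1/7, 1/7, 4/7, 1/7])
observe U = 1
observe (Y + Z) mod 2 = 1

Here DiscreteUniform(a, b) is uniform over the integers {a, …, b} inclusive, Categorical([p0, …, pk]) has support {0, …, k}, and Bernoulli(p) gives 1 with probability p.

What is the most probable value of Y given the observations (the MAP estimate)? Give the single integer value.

argmax_v P(Y = v | obs) = 1

Enumerate traces; 48 have nonzero weight after conditioning:
  (Y=0, Z=1, W=0, U=1, X=0) weight 2/525
  (Y=0, Z=1, W=0, U=1, X=1) weight 2/525
  (Y=0, Z=1, W=0, U=1, X=2) weight 8/525
  (Y=0, Z=1, W=0, U=1, X=3) weight 2/525
  (Y=0, Z=1, W=1, U=1, X=0) weight 2/525
  (Y=0, Z=1, W=1, U=1, X=1) weight 2/525
  (Y=0, Z=1, W=1, U=1, X=2) weight 8/525
  (Y=0, Z=1, W=1, U=1, X=3) weight 2/525
  (Y=1, Z=0, W=0, U=1, X=0) weight 1/525
  (Y=2, Z=1, W=0, U=1, X=0) weight 1/210
  … 38 more
Group by Y:
  weight(Y=0) = 26/375
  weight(Y=1) = 13/125
  weight(Y=2) = 13/150
Total weight = 26/375 + 13/125 + 13/150 = 13/50
P(Y=0 | obs) = 26/375 / 13/50 = 4/15
P(Y=1 | obs) = 13/125 / 13/50 = 2/5
P(Y=2 | obs) = 13/150 / 13/50 = 1/3
argmax = 1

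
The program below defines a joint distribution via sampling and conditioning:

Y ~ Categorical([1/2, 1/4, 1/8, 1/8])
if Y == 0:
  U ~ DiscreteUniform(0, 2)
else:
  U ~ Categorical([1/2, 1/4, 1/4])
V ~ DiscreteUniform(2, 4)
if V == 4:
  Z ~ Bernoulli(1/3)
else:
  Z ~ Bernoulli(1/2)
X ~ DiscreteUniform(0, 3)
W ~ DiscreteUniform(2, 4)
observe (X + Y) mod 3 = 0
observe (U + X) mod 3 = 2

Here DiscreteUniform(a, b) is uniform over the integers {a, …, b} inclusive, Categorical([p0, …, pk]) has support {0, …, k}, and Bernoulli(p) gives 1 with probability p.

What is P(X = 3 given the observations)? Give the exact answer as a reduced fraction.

P(X = 3 | obs) = 19/53

Enumerate traces; 108 have nonzero weight after conditioning:
  (Y=0, U=2, V=2, Z=0, X=0, W=2) weight 1/432
  (Y=0, U=2, V=2, Z=0, X=0, W=3) weight 1/432
  (Y=0, U=2, V=2, Z=0, X=0, W=4) weight 1/432
  (Y=0, U=2, V=2, Z=0, X=3, W=2) weight 1/432
  (Y=0, U=2, V=2, Z=0, X=3, W=3) weight 1/432
  (Y=0, U=2, V=2, Z=0, X=3, W=4) weight 1/432
  (Y=0, U=2, V=2, Z=1, X=0, W=2) weight 1/432
  (Y=0, U=2, V=2, Z=1, X=0, W=3) weight 1/432
  (Y=1, U=0, V=2, Z=0, X=2, W=2) weight 1/576
  (Y=2, U=1, V=2, Z=0, X=1, W=2) weight 1/2304
  … 98 more
Group by X:
  weight(X=0) = 19/384
  weight(X=1) = 1/128
  weight(X=2) = 1/32
  weight(X=3) = 19/384
Total weight = 19/384 + 1/128 + 1/32 + 19/384 = 53/384
P(X=0 | obs) = 19/384 / 53/384 = 19/53
P(X=1 | obs) = 1/128 / 53/384 = 3/53
P(X=2 | obs) = 1/32 / 53/384 = 12/53
P(X=3 | obs) = 19/384 / 53/384 = 19/53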